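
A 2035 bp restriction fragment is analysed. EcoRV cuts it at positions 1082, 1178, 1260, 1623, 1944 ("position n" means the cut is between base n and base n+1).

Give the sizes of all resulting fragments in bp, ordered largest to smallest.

1082, 363, 321, 96, 91, 82 bp

Linear molecule, 5 cuts → 6 fragments:
  1082 − 0 = 1082 bp
  1178 − 1082 = 96 bp
  1260 − 1178 = 82 bp
  1623 − 1260 = 363 bp
  1944 − 1623 = 321 bp
  2035 − 1944 = 91 bp
Sorted largest to smallest: 1082, 363, 321, 96, 91, 82 bp.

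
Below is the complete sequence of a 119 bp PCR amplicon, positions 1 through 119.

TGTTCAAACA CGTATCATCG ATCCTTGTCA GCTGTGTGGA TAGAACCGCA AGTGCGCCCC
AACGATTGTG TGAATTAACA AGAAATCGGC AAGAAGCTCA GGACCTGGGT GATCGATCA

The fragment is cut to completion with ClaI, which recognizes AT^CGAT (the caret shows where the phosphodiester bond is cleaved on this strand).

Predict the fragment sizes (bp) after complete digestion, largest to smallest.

ClaI sites (ATCGAT) start at positions 17, 112.
ClaI cuts after base 2 of each site, so after positions 18, 113.
Linear molecule, 2 cuts → 3 fragments:
  1–18 → 18 bp
  19–113 → 95 bp
  114–119 → 6 bp
Sorted largest to smallest: 95, 18, 6 bp.

95, 18, 6 bp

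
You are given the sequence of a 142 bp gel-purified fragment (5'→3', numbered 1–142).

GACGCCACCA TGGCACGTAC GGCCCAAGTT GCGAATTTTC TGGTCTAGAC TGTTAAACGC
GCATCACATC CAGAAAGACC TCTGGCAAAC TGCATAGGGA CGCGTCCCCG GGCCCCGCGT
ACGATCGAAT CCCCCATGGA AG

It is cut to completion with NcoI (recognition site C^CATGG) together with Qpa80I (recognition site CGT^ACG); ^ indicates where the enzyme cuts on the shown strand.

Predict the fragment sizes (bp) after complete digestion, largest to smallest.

102, 14, 10, 8, 8 bp

NcoI sites (CCATGG) start at positions 8, 134.
NcoI cuts after the first base of each site, so after positions 8, 134.
Qpa80I sites (CGTACG) start at positions 16, 118.
Qpa80I cuts after base 3 of each site, so after positions 18, 120.
Combined cut positions: 8, 18, 120, 134.
Linear molecule, 4 cuts → 5 fragments:
  1–8 → 8 bp
  9–18 → 10 bp
  19–120 → 102 bp
  121–134 → 14 bp
  135–142 → 8 bp
Sorted largest to smallest: 102, 14, 10, 8, 8 bp.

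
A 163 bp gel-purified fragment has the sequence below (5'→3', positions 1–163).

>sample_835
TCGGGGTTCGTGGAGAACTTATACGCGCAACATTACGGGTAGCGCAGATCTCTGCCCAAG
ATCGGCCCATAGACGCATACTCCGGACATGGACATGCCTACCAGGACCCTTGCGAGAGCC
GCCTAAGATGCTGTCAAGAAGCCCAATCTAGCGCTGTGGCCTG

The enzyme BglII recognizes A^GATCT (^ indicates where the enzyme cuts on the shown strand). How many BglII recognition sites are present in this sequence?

AGATCT occurs starting at position 46.
BglII cuts at 1 site.

1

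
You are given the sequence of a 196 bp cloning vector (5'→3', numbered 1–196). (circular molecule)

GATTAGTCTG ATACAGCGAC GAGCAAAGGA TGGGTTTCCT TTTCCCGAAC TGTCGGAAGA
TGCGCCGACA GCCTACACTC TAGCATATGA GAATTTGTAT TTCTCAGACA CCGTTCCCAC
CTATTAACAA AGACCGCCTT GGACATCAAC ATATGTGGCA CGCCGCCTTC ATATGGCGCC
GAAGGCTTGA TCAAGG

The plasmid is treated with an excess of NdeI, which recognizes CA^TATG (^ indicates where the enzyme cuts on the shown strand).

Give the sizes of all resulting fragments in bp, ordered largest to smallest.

NdeI sites (CATATG) start at positions 84, 150, 170.
NdeI cuts after base 2 of each site, so after positions 85, 151, 171.
Circular molecule, 3 cuts → 3 fragments:
  86–151 → 66 bp
  152–171 → 20 bp
  172–196 then 1–85 → 25 + 85 = 110 bp
Sorted largest to smallest: 110, 66, 20 bp.

110, 66, 20 bp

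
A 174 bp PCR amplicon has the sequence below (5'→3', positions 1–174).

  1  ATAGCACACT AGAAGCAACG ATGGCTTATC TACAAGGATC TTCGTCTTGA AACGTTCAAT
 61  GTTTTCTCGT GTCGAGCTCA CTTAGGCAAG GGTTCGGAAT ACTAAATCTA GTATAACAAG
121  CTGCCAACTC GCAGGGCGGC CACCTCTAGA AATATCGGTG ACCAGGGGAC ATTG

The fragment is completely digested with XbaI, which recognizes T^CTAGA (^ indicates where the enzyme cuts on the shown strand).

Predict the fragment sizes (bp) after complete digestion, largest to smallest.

145, 29 bp

The XbaI site (TCTAGA) starts at position 145.
XbaI cuts after the first base of each site, so after position 145.
Linear molecule, 1 cut → 2 fragments:
  1–145 → 145 bp
  146–174 → 29 bp
Sorted largest to smallest: 145, 29 bp.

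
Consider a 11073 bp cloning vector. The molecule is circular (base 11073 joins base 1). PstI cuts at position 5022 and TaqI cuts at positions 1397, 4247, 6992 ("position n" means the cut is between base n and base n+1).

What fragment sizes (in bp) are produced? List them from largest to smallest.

5478, 2850, 1970, 775 bp

Combined cut positions (sorted): 1397, 4247, 5022, 6992.
Circular molecule, 4 cuts → 4 fragments:
  4247 − 1397 = 2850 bp
  5022 − 4247 = 775 bp
  6992 − 5022 = 1970 bp
  wrap: 11073 − 6992 + 1397 = 5478 bp
Sorted largest to smallest: 5478, 2850, 1970, 775 bp.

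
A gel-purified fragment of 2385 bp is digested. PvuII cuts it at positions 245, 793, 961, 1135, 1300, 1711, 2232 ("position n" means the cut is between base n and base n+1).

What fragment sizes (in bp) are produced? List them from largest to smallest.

Linear molecule, 7 cuts → 8 fragments:
  245 − 0 = 245 bp
  793 − 245 = 548 bp
  961 − 793 = 168 bp
  1135 − 961 = 174 bp
  1300 − 1135 = 165 bp
  1711 − 1300 = 411 bp
  2232 − 1711 = 521 bp
  2385 − 2232 = 153 bp
Sorted largest to smallest: 548, 521, 411, 245, 174, 168, 165, 153 bp.

548, 521, 411, 245, 174, 168, 165, 153 bp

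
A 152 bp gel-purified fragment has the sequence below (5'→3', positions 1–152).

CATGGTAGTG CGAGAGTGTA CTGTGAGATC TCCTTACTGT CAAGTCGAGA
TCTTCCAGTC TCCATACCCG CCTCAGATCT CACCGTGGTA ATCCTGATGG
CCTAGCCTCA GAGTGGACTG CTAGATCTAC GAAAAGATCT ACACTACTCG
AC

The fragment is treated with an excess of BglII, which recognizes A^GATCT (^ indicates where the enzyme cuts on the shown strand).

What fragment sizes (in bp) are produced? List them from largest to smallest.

48, 27, 26, 22, 17, 12 bp

BglII sites (AGATCT) start at positions 26, 48, 75, 123, 135.
BglII cuts after the first base of each site, so after positions 26, 48, 75, 123, 135.
Linear molecule, 5 cuts → 6 fragments:
  1–26 → 26 bp
  27–48 → 22 bp
  49–75 → 27 bp
  76–123 → 48 bp
  124–135 → 12 bp
  136–152 → 17 bp
Sorted largest to smallest: 48, 27, 26, 22, 17, 12 bp.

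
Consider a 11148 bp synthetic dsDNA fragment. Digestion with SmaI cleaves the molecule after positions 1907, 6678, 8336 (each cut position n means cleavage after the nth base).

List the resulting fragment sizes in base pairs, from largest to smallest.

4771, 2812, 1907, 1658 bp

Linear molecule, 3 cuts → 4 fragments:
  1907 − 0 = 1907 bp
  6678 − 1907 = 4771 bp
  8336 − 6678 = 1658 bp
  11148 − 8336 = 2812 bp
Sorted largest to smallest: 4771, 2812, 1907, 1658 bp.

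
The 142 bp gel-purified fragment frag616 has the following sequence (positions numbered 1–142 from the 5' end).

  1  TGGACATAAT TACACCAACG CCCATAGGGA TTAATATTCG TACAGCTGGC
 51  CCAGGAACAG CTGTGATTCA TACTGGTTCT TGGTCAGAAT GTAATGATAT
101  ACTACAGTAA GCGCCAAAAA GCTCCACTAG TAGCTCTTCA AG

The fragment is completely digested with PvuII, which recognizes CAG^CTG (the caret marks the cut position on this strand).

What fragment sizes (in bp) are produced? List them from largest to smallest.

82, 45, 15 bp

PvuII sites (CAGCTG) start at positions 43, 58.
PvuII cuts after base 3 of each site, so after positions 45, 60.
Linear molecule, 2 cuts → 3 fragments:
  1–45 → 45 bp
  46–60 → 15 bp
  61–142 → 82 bp
Sorted largest to smallest: 82, 45, 15 bp.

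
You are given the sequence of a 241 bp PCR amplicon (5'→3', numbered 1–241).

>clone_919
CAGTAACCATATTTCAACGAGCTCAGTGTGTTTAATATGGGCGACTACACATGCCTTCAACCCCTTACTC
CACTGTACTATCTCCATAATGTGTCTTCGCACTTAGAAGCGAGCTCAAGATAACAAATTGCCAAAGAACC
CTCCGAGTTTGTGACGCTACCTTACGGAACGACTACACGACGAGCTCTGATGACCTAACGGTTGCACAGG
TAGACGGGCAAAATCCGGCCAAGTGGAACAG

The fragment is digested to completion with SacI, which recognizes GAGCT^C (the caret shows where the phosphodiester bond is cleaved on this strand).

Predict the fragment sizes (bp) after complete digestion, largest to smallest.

SacI sites (GAGCTC) start at positions 19, 111, 182.
SacI cuts after base 5 of each site (before the last base), so after positions 23, 115, 186.
Linear molecule, 3 cuts → 4 fragments:
  1–23 → 23 bp
  24–115 → 92 bp
  116–186 → 71 bp
  187–241 → 55 bp
Sorted largest to smallest: 92, 71, 55, 23 bp.

92, 71, 55, 23 bp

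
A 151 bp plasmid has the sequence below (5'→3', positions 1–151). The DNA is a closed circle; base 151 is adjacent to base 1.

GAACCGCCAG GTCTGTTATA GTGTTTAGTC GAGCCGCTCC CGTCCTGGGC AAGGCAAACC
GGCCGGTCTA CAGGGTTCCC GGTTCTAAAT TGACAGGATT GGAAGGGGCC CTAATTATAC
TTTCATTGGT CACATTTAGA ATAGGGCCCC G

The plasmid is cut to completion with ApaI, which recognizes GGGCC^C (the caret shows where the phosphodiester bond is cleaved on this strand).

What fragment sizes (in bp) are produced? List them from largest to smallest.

113, 38 bp

ApaI sites (GGGCCC) start at positions 106, 144.
ApaI cuts after base 5 of each site (before the last base), so after positions 110, 148.
Circular molecule, 2 cuts → 2 fragments:
  111–148 → 38 bp
  149–151 then 1–110 → 3 + 110 = 113 bp
Sorted largest to smallest: 113, 38 bp.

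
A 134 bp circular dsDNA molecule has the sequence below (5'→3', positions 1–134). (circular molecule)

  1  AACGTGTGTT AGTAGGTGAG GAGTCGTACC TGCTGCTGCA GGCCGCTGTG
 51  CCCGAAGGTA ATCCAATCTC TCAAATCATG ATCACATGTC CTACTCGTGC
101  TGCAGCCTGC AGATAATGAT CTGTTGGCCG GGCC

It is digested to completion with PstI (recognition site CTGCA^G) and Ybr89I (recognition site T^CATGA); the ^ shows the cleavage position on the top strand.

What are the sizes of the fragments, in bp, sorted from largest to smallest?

63, 36, 28, 7 bp

PstI sites (CTGCAG) start at positions 36, 100, 107.
PstI cuts after base 5 of each site (before the last base), so after positions 40, 104, 111.
The Ybr89I site (TCATGA) starts at position 76.
Ybr89I cuts after the first base of each site, so after position 76.
Combined cut positions: 40, 76, 104, 111.
Circular molecule, 4 cuts → 4 fragments:
  41–76 → 36 bp
  77–104 → 28 bp
  105–111 → 7 bp
  112–134 then 1–40 → 23 + 40 = 63 bp
Sorted largest to smallest: 63, 36, 28, 7 bp.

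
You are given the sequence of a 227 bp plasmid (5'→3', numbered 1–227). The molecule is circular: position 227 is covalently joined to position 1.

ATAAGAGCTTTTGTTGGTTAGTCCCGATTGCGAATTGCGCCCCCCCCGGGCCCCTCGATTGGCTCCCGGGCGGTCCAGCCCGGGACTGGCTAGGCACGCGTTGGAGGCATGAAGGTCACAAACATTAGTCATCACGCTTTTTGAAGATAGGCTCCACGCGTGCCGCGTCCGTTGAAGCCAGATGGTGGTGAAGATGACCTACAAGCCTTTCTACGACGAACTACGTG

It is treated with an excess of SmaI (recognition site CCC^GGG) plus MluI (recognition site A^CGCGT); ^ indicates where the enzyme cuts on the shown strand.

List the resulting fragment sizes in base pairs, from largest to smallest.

SmaI sites (CCCGGG) start at positions 45, 65, 79.
SmaI cuts after base 3 of each site, so after positions 47, 67, 81.
MluI sites (ACGCGT) start at positions 96, 156.
MluI cuts after the first base of each site, so after positions 96, 156.
Combined cut positions: 47, 67, 81, 96, 156.
Circular molecule, 5 cuts → 5 fragments:
  48–67 → 20 bp
  68–81 → 14 bp
  82–96 → 15 bp
  97–156 → 60 bp
  157–227 then 1–47 → 71 + 47 = 118 bp
Sorted largest to smallest: 118, 60, 20, 15, 14 bp.

118, 60, 20, 15, 14 bp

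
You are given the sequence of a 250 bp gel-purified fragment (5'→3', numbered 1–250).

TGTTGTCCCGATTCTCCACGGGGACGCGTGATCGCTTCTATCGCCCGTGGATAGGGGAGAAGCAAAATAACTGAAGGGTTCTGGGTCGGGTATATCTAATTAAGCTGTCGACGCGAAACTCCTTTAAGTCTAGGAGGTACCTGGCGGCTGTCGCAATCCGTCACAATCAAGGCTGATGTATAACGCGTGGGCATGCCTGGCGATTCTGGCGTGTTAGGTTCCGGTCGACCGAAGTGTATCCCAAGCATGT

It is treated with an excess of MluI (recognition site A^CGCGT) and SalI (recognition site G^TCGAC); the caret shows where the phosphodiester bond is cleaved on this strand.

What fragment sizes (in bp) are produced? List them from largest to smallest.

83, 76, 41, 26, 24 bp

MluI sites (ACGCGT) start at positions 24, 183.
MluI cuts after the first base of each site, so after positions 24, 183.
SalI sites (GTCGAC) start at positions 107, 224.
SalI cuts after the first base of each site, so after positions 107, 224.
Combined cut positions: 24, 107, 183, 224.
Linear molecule, 4 cuts → 5 fragments:
  1–24 → 24 bp
  25–107 → 83 bp
  108–183 → 76 bp
  184–224 → 41 bp
  225–250 → 26 bp
Sorted largest to smallest: 83, 76, 41, 26, 24 bp.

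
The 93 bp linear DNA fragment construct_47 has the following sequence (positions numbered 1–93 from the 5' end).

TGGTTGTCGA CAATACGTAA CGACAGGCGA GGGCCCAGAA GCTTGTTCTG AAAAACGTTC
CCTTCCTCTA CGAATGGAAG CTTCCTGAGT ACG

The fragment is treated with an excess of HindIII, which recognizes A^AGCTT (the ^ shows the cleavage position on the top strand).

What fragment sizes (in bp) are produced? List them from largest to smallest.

HindIII sites (AAGCTT) start at positions 39, 78.
HindIII cuts after the first base of each site, so after positions 39, 78.
Linear molecule, 2 cuts → 3 fragments:
  1–39 → 39 bp
  40–78 → 39 bp
  79–93 → 15 bp
Sorted largest to smallest: 39, 39, 15 bp.

39, 39, 15 bp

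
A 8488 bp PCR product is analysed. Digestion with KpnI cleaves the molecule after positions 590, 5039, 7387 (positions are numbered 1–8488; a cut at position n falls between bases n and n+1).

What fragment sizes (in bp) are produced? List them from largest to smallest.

4449, 2348, 1101, 590 bp

Linear molecule, 3 cuts → 4 fragments:
  590 − 0 = 590 bp
  5039 − 590 = 4449 bp
  7387 − 5039 = 2348 bp
  8488 − 7387 = 1101 bp
Sorted largest to smallest: 4449, 2348, 1101, 590 bp.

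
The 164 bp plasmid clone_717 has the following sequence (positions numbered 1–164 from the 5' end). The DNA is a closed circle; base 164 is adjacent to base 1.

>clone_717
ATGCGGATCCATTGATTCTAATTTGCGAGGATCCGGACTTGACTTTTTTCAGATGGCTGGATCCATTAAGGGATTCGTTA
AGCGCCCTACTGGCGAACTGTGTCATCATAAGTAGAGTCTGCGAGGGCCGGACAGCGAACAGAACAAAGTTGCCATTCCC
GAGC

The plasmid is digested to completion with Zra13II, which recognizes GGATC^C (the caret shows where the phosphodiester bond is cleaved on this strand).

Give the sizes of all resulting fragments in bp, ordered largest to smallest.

Zra13II sites (GGATCC) start at positions 5, 29, 59.
Zra13II cuts after base 5 of each site (before the last base), so after positions 9, 33, 63.
Circular molecule, 3 cuts → 3 fragments:
  10–33 → 24 bp
  34–63 → 30 bp
  64–164 then 1–9 → 101 + 9 = 110 bp
Sorted largest to smallest: 110, 30, 24 bp.

110, 30, 24 bp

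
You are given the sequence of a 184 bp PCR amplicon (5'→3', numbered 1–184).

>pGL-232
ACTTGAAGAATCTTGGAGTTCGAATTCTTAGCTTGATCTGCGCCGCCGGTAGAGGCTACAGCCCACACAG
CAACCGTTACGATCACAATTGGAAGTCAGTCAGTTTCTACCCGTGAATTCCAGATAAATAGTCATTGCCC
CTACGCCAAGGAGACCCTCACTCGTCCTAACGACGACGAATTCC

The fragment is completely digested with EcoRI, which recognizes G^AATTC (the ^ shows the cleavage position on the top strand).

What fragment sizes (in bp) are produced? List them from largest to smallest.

93, 63, 22, 6 bp

EcoRI sites (GAATTC) start at positions 22, 115, 178.
EcoRI cuts after the first base of each site, so after positions 22, 115, 178.
Linear molecule, 3 cuts → 4 fragments:
  1–22 → 22 bp
  23–115 → 93 bp
  116–178 → 63 bp
  179–184 → 6 bp
Sorted largest to smallest: 93, 63, 22, 6 bp.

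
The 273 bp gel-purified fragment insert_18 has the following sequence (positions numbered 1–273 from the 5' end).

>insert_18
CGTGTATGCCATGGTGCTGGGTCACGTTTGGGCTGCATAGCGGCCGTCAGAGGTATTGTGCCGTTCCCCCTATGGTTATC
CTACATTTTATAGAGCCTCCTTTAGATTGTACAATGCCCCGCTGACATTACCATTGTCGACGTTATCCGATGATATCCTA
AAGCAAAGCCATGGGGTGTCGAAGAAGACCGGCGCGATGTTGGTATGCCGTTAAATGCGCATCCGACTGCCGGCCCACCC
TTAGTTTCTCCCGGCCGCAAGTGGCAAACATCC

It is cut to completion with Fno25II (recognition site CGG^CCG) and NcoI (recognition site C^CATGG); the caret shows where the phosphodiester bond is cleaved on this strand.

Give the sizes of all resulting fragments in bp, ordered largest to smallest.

126, 85, 34, 19, 9 bp

Fno25II sites (CGGCCG) start at positions 41, 252.
Fno25II cuts after base 3 of each site, so after positions 43, 254.
NcoI sites (CCATGG) start at positions 9, 169.
NcoI cuts after the first base of each site, so after positions 9, 169.
Combined cut positions: 9, 43, 169, 254.
Linear molecule, 4 cuts → 5 fragments:
  1–9 → 9 bp
  10–43 → 34 bp
  44–169 → 126 bp
  170–254 → 85 bp
  255–273 → 19 bp
Sorted largest to smallest: 126, 85, 34, 19, 9 bp.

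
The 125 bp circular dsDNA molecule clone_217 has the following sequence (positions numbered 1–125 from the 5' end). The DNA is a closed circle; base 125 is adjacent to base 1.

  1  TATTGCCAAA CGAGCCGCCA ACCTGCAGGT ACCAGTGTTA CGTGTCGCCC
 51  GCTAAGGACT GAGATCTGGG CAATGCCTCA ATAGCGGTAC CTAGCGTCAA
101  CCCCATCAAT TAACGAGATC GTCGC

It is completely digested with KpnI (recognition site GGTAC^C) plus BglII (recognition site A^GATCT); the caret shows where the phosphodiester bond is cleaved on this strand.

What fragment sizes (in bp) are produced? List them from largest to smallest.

KpnI sites (GGTACC) start at positions 28, 86.
KpnI cuts after base 5 of each site (before the last base), so after positions 32, 90.
The BglII site (AGATCT) starts at position 62.
BglII cuts after the first base of each site, so after position 62.
Combined cut positions: 32, 62, 90.
Circular molecule, 3 cuts → 3 fragments:
  33–62 → 30 bp
  63–90 → 28 bp
  91–125 then 1–32 → 35 + 32 = 67 bp
Sorted largest to smallest: 67, 30, 28 bp.

67, 30, 28 bp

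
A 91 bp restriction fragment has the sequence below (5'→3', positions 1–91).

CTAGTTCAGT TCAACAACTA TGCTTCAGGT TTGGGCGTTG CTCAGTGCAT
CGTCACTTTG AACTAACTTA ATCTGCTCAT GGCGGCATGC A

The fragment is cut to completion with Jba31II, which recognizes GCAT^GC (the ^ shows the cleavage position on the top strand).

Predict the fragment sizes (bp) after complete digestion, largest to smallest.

The Jba31II site (GCATGC) starts at position 85.
Jba31II cuts after base 4 of each site, so after position 88.
Linear molecule, 1 cut → 2 fragments:
  1–88 → 88 bp
  89–91 → 3 bp
Sorted largest to smallest: 88, 3 bp.

88, 3 bp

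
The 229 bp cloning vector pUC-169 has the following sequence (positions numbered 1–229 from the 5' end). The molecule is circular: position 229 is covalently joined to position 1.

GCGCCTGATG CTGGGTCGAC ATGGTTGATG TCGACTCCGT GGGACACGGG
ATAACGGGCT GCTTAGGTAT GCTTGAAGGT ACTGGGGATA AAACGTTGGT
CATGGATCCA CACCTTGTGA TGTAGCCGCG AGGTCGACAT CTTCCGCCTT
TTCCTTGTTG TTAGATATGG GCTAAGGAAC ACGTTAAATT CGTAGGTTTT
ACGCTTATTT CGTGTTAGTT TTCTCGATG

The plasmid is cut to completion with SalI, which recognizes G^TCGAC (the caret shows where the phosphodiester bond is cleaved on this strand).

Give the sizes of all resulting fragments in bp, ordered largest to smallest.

SalI sites (GTCGAC) start at positions 15, 30, 133.
SalI cuts after the first base of each site, so after positions 15, 30, 133.
Circular molecule, 3 cuts → 3 fragments:
  16–30 → 15 bp
  31–133 → 103 bp
  134–229 then 1–15 → 96 + 15 = 111 bp
Sorted largest to smallest: 111, 103, 15 bp.

111, 103, 15 bp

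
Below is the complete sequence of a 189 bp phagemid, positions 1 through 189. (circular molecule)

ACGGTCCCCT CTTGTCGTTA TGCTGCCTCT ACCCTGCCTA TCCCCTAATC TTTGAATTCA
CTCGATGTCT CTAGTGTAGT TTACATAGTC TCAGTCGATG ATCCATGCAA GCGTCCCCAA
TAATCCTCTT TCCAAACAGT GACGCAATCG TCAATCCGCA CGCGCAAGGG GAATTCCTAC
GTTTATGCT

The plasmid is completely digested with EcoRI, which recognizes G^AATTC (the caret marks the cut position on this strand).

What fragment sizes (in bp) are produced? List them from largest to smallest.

117, 72 bp

EcoRI sites (GAATTC) start at positions 54, 171.
EcoRI cuts after the first base of each site, so after positions 54, 171.
Circular molecule, 2 cuts → 2 fragments:
  55–171 → 117 bp
  172–189 then 1–54 → 18 + 54 = 72 bp
Sorted largest to smallest: 117, 72 bp.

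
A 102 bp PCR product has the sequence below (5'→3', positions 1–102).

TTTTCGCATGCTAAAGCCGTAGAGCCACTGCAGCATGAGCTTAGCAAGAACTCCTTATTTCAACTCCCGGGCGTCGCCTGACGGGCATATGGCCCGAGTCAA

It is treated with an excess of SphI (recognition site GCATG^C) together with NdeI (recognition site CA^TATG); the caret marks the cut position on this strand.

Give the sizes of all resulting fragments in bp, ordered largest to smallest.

The SphI site (GCATGC) starts at position 6.
SphI cuts after base 5 of each site (before the last base), so after position 10.
The NdeI site (CATATG) starts at position 86.
NdeI cuts after base 2 of each site, so after position 87.
Combined cut positions: 10, 87.
Linear molecule, 2 cuts → 3 fragments:
  1–10 → 10 bp
  11–87 → 77 bp
  88–102 → 15 bp
Sorted largest to smallest: 77, 15, 10 bp.

77, 15, 10 bp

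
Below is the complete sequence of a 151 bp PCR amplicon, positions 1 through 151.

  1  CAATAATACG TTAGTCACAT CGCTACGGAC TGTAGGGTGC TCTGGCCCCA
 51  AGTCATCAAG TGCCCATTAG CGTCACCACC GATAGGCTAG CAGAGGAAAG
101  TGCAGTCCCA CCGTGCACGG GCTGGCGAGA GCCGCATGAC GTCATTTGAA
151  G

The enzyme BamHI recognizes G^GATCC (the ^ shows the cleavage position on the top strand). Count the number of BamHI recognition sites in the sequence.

0

No occurrence of GGATCC is present in the sequence.
BamHI does not cut: 0 sites.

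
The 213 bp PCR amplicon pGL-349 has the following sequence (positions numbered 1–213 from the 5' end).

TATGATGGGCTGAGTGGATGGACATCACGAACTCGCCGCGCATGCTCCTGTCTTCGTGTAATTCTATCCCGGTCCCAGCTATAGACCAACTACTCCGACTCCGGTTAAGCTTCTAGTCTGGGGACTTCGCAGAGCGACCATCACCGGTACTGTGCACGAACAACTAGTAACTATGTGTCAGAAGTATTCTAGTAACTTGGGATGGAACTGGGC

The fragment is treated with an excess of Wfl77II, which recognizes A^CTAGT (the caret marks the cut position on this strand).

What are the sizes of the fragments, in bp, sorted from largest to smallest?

163, 50 bp

The Wfl77II site (ACTAGT) starts at position 163.
Wfl77II cuts after the first base of each site, so after position 163.
Linear molecule, 1 cut → 2 fragments:
  1–163 → 163 bp
  164–213 → 50 bp
Sorted largest to smallest: 163, 50 bp.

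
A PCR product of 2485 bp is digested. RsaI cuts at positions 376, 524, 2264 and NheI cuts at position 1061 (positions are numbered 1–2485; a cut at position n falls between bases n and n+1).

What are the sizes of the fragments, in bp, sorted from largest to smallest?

1203, 537, 376, 221, 148 bp

Combined cut positions (sorted): 376, 524, 1061, 2264.
Linear molecule, 4 cuts → 5 fragments:
  376 − 0 = 376 bp
  524 − 376 = 148 bp
  1061 − 524 = 537 bp
  2264 − 1061 = 1203 bp
  2485 − 2264 = 221 bp
Sorted largest to smallest: 1203, 537, 376, 221, 148 bp.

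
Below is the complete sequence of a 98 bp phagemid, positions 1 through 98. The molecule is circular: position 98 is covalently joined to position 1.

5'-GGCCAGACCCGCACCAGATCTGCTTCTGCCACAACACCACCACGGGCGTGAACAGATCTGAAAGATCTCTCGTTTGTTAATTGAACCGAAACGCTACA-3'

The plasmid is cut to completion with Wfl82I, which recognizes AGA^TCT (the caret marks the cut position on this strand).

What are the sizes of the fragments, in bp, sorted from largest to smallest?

51, 38, 9 bp

Wfl82I sites (AGATCT) start at positions 16, 54, 63.
Wfl82I cuts after base 3 of each site, so after positions 18, 56, 65.
Circular molecule, 3 cuts → 3 fragments:
  19–56 → 38 bp
  57–65 → 9 bp
  66–98 then 1–18 → 33 + 18 = 51 bp
Sorted largest to smallest: 51, 38, 9 bp.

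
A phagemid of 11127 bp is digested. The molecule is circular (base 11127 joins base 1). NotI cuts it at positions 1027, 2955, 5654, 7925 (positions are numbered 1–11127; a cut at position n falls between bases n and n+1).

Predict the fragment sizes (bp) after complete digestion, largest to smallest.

4229, 2699, 2271, 1928 bp

Circular molecule, 4 cuts → 4 fragments:
  2955 − 1027 = 1928 bp
  5654 − 2955 = 2699 bp
  7925 − 5654 = 2271 bp
  wrap: 11127 − 7925 + 1027 = 4229 bp
Sorted largest to smallest: 4229, 2699, 2271, 1928 bp.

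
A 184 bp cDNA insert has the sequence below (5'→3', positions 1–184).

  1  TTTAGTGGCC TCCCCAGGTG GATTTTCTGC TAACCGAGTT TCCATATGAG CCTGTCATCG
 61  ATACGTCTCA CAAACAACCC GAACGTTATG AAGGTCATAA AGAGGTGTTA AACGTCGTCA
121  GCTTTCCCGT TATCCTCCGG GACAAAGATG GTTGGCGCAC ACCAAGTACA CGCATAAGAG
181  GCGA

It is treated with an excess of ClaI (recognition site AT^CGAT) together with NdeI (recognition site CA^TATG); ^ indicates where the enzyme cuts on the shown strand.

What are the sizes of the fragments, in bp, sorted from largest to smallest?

126, 44, 14 bp

The ClaI site (ATCGAT) starts at position 57.
ClaI cuts after base 2 of each site, so after position 58.
The NdeI site (CATATG) starts at position 43.
NdeI cuts after base 2 of each site, so after position 44.
Combined cut positions: 44, 58.
Linear molecule, 2 cuts → 3 fragments:
  1–44 → 44 bp
  45–58 → 14 bp
  59–184 → 126 bp
Sorted largest to smallest: 126, 44, 14 bp.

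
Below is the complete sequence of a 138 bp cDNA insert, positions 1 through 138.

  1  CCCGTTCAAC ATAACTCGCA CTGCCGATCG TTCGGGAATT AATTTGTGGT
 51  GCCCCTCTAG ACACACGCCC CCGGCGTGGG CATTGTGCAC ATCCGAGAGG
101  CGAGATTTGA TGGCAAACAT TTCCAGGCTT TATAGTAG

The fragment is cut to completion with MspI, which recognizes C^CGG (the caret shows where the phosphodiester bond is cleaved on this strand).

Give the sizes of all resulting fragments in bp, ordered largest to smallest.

The MspI site (CCGG) starts at position 71.
MspI cuts after the first base of each site, so after position 71.
Linear molecule, 1 cut → 2 fragments:
  1–71 → 71 bp
  72–138 → 67 bp
Sorted largest to smallest: 71, 67 bp.

71, 67 bp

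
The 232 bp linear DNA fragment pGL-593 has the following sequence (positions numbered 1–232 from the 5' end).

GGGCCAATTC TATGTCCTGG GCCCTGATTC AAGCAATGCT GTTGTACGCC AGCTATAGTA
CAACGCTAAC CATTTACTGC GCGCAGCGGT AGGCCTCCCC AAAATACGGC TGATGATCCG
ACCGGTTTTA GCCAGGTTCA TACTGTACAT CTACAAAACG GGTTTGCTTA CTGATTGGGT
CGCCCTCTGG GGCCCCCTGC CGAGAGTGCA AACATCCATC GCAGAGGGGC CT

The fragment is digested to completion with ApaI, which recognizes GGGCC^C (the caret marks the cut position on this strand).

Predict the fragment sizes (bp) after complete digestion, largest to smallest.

ApaI sites (GGGCCC) start at positions 19, 190.
ApaI cuts after base 5 of each site (before the last base), so after positions 23, 194.
Linear molecule, 2 cuts → 3 fragments:
  1–23 → 23 bp
  24–194 → 171 bp
  195–232 → 38 bp
Sorted largest to smallest: 171, 38, 23 bp.

171, 38, 23 bp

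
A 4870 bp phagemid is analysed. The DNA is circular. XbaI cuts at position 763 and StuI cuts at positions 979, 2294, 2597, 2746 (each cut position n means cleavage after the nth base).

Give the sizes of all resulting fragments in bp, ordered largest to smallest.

2887, 1315, 303, 216, 149 bp

Combined cut positions (sorted): 763, 979, 2294, 2597, 2746.
Circular molecule, 5 cuts → 5 fragments:
  979 − 763 = 216 bp
  2294 − 979 = 1315 bp
  2597 − 2294 = 303 bp
  2746 − 2597 = 149 bp
  wrap: 4870 − 2746 + 763 = 2887 bp
Sorted largest to smallest: 2887, 1315, 303, 216, 149 bp.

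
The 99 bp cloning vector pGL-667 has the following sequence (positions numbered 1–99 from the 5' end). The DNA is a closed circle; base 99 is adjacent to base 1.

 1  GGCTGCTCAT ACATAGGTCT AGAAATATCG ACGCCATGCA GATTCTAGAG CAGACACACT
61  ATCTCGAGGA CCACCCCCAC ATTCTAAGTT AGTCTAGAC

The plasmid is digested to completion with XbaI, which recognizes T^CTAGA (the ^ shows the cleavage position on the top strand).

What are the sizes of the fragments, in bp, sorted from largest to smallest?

XbaI sites (TCTAGA) start at positions 18, 44, 93.
XbaI cuts after the first base of each site, so after positions 18, 44, 93.
Circular molecule, 3 cuts → 3 fragments:
  19–44 → 26 bp
  45–93 → 49 bp
  94–99 then 1–18 → 6 + 18 = 24 bp
Sorted largest to smallest: 49, 26, 24 bp.

49, 26, 24 bp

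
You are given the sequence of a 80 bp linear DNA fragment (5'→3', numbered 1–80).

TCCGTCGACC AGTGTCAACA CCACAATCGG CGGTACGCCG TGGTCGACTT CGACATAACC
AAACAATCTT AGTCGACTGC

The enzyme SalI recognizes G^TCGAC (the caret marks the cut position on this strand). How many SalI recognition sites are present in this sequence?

GTCGAC occurs starting at positions 4, 43, 72.
SalI cuts at 3 sites.

3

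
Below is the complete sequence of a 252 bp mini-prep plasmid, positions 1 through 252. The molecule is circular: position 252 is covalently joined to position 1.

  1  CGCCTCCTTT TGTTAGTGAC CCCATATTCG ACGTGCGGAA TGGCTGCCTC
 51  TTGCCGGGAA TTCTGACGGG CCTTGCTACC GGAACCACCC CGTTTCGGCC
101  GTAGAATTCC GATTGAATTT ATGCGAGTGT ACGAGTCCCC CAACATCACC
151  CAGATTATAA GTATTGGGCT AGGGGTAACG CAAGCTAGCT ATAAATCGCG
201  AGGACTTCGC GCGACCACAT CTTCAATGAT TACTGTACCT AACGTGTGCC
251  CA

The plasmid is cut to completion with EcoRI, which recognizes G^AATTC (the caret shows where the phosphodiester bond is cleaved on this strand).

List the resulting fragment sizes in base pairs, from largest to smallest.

206, 46 bp

EcoRI sites (GAATTC) start at positions 58, 104.
EcoRI cuts after the first base of each site, so after positions 58, 104.
Circular molecule, 2 cuts → 2 fragments:
  59–104 → 46 bp
  105–252 then 1–58 → 148 + 58 = 206 bp
Sorted largest to smallest: 206, 46 bp.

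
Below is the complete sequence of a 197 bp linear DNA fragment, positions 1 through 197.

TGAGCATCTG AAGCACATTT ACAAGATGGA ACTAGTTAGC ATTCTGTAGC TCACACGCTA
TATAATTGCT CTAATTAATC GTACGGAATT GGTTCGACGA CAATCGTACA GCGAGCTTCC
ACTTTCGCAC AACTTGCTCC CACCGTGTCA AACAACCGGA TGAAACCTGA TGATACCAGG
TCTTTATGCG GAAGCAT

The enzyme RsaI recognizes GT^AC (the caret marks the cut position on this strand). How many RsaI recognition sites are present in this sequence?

GTAC occurs starting at positions 81, 106.
RsaI cuts at 2 sites.

2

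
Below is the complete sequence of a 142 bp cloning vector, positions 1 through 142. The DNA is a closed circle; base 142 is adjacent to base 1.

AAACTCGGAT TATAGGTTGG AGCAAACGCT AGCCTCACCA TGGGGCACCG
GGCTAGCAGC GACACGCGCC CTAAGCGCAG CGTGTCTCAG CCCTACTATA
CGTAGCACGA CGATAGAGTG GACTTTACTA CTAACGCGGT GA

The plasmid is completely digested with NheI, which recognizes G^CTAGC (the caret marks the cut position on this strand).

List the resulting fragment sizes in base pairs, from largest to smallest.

118, 24 bp

NheI sites (GCTAGC) start at positions 28, 52.
NheI cuts after the first base of each site, so after positions 28, 52.
Circular molecule, 2 cuts → 2 fragments:
  29–52 → 24 bp
  53–142 then 1–28 → 90 + 28 = 118 bp
Sorted largest to smallest: 118, 24 bp.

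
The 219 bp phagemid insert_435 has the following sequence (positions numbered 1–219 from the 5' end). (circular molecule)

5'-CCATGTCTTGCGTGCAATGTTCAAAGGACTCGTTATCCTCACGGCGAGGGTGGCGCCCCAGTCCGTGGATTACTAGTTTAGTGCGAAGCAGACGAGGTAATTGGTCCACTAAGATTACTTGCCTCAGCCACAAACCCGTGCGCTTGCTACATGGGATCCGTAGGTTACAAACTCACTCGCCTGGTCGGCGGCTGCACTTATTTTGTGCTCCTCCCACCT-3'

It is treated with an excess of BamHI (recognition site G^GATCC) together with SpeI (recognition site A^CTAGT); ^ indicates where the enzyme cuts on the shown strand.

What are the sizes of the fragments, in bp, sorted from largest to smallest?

137, 82 bp

The BamHI site (GGATCC) starts at position 154.
BamHI cuts after the first base of each site, so after position 154.
The SpeI site (ACTAGT) starts at position 72.
SpeI cuts after the first base of each site, so after position 72.
Combined cut positions: 72, 154.
Circular molecule, 2 cuts → 2 fragments:
  73–154 → 82 bp
  155–219 then 1–72 → 65 + 72 = 137 bp
Sorted largest to smallest: 137, 82 bp.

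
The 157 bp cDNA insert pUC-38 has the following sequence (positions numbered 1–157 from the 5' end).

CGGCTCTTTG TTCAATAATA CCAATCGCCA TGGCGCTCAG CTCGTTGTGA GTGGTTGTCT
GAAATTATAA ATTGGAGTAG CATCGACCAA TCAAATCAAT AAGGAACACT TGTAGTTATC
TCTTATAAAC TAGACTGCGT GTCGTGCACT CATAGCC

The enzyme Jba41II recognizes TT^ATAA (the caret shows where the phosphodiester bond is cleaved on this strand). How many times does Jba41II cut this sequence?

2

TTATAA occurs starting at positions 65, 123.
Jba41II cuts at 2 sites.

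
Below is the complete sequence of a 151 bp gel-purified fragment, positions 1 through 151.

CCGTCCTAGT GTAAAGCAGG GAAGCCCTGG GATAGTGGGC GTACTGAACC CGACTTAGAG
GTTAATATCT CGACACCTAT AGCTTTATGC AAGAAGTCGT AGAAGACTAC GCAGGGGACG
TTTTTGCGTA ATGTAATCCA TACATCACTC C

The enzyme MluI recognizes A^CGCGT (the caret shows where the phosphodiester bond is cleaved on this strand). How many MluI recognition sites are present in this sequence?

0

No occurrence of ACGCGT is present in the sequence.
MluI does not cut: 0 sites.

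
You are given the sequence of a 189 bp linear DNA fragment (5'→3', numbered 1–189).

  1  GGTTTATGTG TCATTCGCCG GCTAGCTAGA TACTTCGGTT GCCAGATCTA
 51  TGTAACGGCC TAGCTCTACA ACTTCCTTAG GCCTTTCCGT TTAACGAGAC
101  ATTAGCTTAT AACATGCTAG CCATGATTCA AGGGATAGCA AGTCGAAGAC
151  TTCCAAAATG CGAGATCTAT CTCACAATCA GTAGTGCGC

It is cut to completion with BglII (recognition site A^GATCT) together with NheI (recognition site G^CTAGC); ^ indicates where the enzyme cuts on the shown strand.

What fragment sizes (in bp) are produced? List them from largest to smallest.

72, 47, 26, 23, 21 bp

BglII sites (AGATCT) start at positions 44, 163.
BglII cuts after the first base of each site, so after positions 44, 163.
NheI sites (GCTAGC) start at positions 21, 116.
NheI cuts after the first base of each site, so after positions 21, 116.
Combined cut positions: 21, 44, 116, 163.
Linear molecule, 4 cuts → 5 fragments:
  1–21 → 21 bp
  22–44 → 23 bp
  45–116 → 72 bp
  117–163 → 47 bp
  164–189 → 26 bp
Sorted largest to smallest: 72, 47, 26, 23, 21 bp.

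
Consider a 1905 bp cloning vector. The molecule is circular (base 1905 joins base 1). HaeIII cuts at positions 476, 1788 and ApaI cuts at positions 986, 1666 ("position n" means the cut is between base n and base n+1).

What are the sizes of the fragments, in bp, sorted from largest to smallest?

680, 593, 510, 122 bp

Combined cut positions (sorted): 476, 986, 1666, 1788.
Circular molecule, 4 cuts → 4 fragments:
  986 − 476 = 510 bp
  1666 − 986 = 680 bp
  1788 − 1666 = 122 bp
  wrap: 1905 − 1788 + 476 = 593 bp
Sorted largest to smallest: 680, 593, 510, 122 bp.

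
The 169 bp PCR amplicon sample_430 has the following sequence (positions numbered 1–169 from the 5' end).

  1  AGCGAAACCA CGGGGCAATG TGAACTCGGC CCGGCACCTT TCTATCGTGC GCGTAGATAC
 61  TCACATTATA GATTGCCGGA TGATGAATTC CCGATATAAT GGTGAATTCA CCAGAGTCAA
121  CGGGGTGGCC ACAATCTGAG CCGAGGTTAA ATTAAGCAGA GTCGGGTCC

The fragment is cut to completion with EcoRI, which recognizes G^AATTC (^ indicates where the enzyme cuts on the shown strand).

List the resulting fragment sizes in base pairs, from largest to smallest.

85, 65, 19 bp

EcoRI sites (GAATTC) start at positions 85, 104.
EcoRI cuts after the first base of each site, so after positions 85, 104.
Linear molecule, 2 cuts → 3 fragments:
  1–85 → 85 bp
  86–104 → 19 bp
  105–169 → 65 bp
Sorted largest to smallest: 85, 65, 19 bp.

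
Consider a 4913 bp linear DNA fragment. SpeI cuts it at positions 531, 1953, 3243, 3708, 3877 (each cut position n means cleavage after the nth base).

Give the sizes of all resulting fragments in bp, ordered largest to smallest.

1422, 1290, 1036, 531, 465, 169 bp

Linear molecule, 5 cuts → 6 fragments:
  531 − 0 = 531 bp
  1953 − 531 = 1422 bp
  3243 − 1953 = 1290 bp
  3708 − 3243 = 465 bp
  3877 − 3708 = 169 bp
  4913 − 3877 = 1036 bp
Sorted largest to smallest: 1422, 1290, 1036, 531, 465, 169 bp.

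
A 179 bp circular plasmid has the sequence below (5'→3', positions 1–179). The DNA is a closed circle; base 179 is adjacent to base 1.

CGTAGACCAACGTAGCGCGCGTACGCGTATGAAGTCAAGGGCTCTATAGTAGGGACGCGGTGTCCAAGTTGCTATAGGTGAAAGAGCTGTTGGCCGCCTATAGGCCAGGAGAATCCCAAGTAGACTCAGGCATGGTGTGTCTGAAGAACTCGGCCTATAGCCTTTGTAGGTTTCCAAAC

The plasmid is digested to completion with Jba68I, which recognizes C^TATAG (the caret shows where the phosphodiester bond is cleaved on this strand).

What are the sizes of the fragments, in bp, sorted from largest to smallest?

Jba68I sites (CTATAG) start at positions 44, 72, 98, 155.
Jba68I cuts after the first base of each site, so after positions 44, 72, 98, 155.
Circular molecule, 4 cuts → 4 fragments:
  45–72 → 28 bp
  73–98 → 26 bp
  99–155 → 57 bp
  156–179 then 1–44 → 24 + 44 = 68 bp
Sorted largest to smallest: 68, 57, 28, 26 bp.

68, 57, 28, 26 bp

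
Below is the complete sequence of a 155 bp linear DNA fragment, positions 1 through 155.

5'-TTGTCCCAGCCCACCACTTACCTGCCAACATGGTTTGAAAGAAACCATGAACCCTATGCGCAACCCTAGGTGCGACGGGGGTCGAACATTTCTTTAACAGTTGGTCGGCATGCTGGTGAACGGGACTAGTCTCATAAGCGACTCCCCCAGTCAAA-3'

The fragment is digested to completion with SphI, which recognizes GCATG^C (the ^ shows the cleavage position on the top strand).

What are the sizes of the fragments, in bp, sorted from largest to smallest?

The SphI site (GCATGC) starts at position 108.
SphI cuts after base 5 of each site (before the last base), so after position 112.
Linear molecule, 1 cut → 2 fragments:
  1–112 → 112 bp
  113–155 → 43 bp
Sorted largest to smallest: 112, 43 bp.

112, 43 bp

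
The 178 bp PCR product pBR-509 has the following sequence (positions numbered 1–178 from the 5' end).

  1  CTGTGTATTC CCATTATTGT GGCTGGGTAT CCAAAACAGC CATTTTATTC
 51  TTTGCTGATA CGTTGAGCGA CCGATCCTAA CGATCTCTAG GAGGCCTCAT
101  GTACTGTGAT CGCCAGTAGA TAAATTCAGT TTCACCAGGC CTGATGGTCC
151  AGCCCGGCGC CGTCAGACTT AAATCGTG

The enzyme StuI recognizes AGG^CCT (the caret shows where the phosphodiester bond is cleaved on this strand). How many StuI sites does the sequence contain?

2

AGGCCT occurs starting at positions 92, 137.
StuI cuts at 2 sites.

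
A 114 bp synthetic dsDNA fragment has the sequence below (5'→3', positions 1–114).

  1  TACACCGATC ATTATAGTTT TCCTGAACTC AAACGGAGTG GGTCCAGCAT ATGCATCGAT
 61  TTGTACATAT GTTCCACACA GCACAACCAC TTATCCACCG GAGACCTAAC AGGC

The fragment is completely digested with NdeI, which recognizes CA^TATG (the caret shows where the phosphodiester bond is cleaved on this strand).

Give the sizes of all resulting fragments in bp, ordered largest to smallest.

49, 47, 18 bp

NdeI sites (CATATG) start at positions 48, 66.
NdeI cuts after base 2 of each site, so after positions 49, 67.
Linear molecule, 2 cuts → 3 fragments:
  1–49 → 49 bp
  50–67 → 18 bp
  68–114 → 47 bp
Sorted largest to smallest: 49, 47, 18 bp.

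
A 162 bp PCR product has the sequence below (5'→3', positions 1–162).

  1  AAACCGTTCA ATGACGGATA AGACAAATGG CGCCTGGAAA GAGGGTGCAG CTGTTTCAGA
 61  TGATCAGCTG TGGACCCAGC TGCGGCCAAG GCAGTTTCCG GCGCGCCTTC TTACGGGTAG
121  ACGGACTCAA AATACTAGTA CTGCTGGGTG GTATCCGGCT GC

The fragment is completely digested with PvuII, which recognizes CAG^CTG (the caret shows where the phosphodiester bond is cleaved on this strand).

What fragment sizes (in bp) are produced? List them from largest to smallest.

83, 50, 17, 12 bp

PvuII sites (CAGCTG) start at positions 48, 65, 77.
PvuII cuts after base 3 of each site, so after positions 50, 67, 79.
Linear molecule, 3 cuts → 4 fragments:
  1–50 → 50 bp
  51–67 → 17 bp
  68–79 → 12 bp
  80–162 → 83 bp
Sorted largest to smallest: 83, 50, 17, 12 bp.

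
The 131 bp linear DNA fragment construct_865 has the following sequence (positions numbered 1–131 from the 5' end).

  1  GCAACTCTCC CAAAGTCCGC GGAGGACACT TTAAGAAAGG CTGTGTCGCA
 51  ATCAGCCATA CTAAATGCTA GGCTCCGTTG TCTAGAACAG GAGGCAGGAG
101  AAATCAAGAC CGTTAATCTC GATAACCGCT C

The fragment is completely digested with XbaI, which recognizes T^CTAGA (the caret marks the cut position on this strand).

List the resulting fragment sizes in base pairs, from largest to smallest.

81, 50 bp

The XbaI site (TCTAGA) starts at position 81.
XbaI cuts after the first base of each site, so after position 81.
Linear molecule, 1 cut → 2 fragments:
  1–81 → 81 bp
  82–131 → 50 bp
Sorted largest to smallest: 81, 50 bp.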